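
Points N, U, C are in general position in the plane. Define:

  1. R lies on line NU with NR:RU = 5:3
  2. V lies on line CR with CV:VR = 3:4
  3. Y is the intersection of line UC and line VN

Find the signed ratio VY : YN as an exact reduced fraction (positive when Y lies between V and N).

VY:YN = -9/56

Work in coordinates with N = (0, 0), U = (1, 0), C = (0, 1).
1. R lies on line NU with NR:RU = 5:3 ⇒ R = (5/8, 0)
2. V lies on line CR with CV:VR = 3:4 ⇒ V = (15/56, 4/7)
3. Y is the intersection of line UC and line VN ⇒ Y = (15/47, 32/47)
Y = V + t·(N−V) with t = -9/47, so VY:YN = t:(1−t) = -9/47:56/47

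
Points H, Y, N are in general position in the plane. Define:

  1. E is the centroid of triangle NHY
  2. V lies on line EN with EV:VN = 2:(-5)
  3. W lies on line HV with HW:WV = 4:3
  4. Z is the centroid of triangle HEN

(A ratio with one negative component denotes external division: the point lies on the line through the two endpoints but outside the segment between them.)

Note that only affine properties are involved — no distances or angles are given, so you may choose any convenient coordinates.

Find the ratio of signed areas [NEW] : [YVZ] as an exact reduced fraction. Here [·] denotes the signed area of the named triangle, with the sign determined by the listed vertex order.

Choose coordinates H = (0, 0), Y = (1, 0), N = (0, 1).
1. E is the centroid of triangle NHY ⇒ E = (1/3, 1/3)
2. V lies on line EN with EV:VN = 2:(-5) ⇒ V = (5/9, -1/9)
3. W lies on line HV with HW:WV = 4:3 ⇒ W = (20/63, -4/63)
4. Z is the centroid of triangle HEN ⇒ Z = (1/9, 4/9)
2·[NEW] = -1/7, 2·[YVZ] = -8/27
[NEW]:[YVZ] = -1/7:-8/27 = 27/56

[NEW]:[YVZ] = 27/56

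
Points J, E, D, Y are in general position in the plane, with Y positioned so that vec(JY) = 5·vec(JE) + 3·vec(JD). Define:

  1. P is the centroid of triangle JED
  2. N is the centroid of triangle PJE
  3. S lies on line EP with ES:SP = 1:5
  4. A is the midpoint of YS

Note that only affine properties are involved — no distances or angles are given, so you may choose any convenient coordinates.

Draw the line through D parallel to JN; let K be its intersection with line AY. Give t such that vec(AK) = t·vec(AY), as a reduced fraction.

Set J = (0, 0), E = (1, 0), D = (0, 1), Y = (5, 3); any affine frame gives the same invariant.
1. P is the centroid of triangle JED ⇒ P = (1/3, 1/3)
2. N is the centroid of triangle PJE ⇒ N = (4/9, 1/9)
3. S lies on line EP with ES:SP = 1:5 ⇒ S = (8/9, 1/18)
4. A is the midpoint of YS ⇒ A = (53/18, 55/36)
through D parallel to JN: direction (4/9, 1/9); meets AY at K = (78/23, 85/46)
K = A + t·(Y−A) with t = 5/23

t = 5/23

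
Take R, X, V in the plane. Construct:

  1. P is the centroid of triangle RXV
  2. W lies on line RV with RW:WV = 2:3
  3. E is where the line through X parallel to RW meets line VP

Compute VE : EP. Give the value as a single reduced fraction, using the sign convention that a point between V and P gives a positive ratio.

VE:EP = -3/2

Set R = (0, 0), X = (1, 0), V = (0, 1); any affine frame gives the same invariant.
1. P is the centroid of triangle RXV ⇒ P = (1/3, 1/3)
2. W lies on line RV with RW:WV = 2:3 ⇒ W = (0, 2/5)
3. E is where the line through X parallel to RW meets line VP ⇒ E = (1, -1)
E = V + t·(P−V) with t = 3, so VE:EP = t:(1−t) = 3:-2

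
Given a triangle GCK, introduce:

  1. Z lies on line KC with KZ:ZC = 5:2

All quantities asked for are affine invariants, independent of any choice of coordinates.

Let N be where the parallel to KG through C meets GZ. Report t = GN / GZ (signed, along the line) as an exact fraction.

t = 7/5

Set G = (0, 0), C = (1, 0), K = (0, 1); any affine frame gives the same invariant.
1. Z lies on line KC with KZ:ZC = 5:2 ⇒ Z = (5/7, 2/7)
through C parallel to KG: direction (0, -1); meets GZ at N = (1, 2/5)
N = G + t·(Z−G) with t = 7/5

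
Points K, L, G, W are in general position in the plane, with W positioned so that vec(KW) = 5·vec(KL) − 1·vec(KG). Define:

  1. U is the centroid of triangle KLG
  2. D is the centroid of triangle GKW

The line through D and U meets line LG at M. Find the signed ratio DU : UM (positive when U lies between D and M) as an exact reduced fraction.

DU:UM = -3

Set K = (0, 0), L = (1, 0), G = (0, 1), W = (5, -1); any affine frame gives the same invariant.
1. U is the centroid of triangle KLG ⇒ U = (1/3, 1/3)
2. D is the centroid of triangle GKW ⇒ D = (5/3, 0)
line DU meets LG at M = (7/9, 2/9)
U = D + t·(M−D) with t = 3/2, so DU:UM = 3/2:-1/2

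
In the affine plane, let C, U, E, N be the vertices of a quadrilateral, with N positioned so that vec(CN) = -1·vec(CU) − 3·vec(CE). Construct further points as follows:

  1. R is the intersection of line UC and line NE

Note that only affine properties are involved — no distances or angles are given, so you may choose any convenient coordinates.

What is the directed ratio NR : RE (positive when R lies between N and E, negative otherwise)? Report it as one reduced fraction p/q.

Assign C = (0, 0), U = (1, 0), E = (0, 1), N = (-1, -3) — the answer is frame-independent, so this choice is without loss of generality.
1. R is the intersection of line UC and line NE ⇒ R = (-1/4, 0)
R = N + t·(E−N) with t = 3/4, so NR:RE = t:(1−t) = 3/4:1/4

NR:RE = 3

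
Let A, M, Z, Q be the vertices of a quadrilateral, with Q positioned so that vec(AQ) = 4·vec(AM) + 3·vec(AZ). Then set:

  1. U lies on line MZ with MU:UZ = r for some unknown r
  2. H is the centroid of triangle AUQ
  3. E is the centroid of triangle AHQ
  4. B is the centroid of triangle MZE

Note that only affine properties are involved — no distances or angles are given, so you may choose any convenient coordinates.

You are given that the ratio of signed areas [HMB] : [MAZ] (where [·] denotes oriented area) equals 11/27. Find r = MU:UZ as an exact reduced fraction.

Choose coordinates A = (0, 0), M = (1, 0), Z = (0, 1), Q = (4, 3).
1. With MU:UZ = r, write λ = r/(r+1) so U = M + λ·(Z−M); U is affine-linear in λ
2. H is the centroid of triangle AUQ ⇒ H is an affine combination of earlier points and hence also affine-linear in λ
3. E is the centroid of triangle AHQ ⇒ E is an affine combination of earlier points and hence also affine-linear in λ
4. B is the centroid of triangle MZE ⇒ B is an affine combination of earlier points and hence also affine-linear in λ
Every point depending on U is an affine combination of U and λ-independent points, so each such coordinate is linear in λ; the λ² term in each signed area is a multiple of (Z−M)×(Z−M) = 0, so 2·[HMB] and 2·[MAZ] are each linear in λ. Evaluating at λ=0 and λ=1:
  2·[HMB] = 5/27·λ − 5/9,   2·[MAZ] = -1
So [HMB]:[MAZ] = (5/27·λ − 5/9) / (-1). Setting this equal to 11/27:
  5/27·λ − 5/9 = 11/27·(-1)  ⇒  λ = 4/5
Then r = λ/(1−λ) = (4/5)/(1/5) = 4. Check: with r = 4, U = (1/5, 4/5) and [HMB]:[MAZ] = 11/27 as required.

r = 4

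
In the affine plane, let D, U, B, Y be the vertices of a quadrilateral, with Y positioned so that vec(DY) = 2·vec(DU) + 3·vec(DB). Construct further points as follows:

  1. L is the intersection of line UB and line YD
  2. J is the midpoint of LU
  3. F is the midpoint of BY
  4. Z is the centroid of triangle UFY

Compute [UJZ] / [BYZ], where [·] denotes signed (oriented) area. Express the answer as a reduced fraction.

[UJZ]:[BYZ] = 9/20

Set D = (0, 0), U = (1, 0), B = (0, 1), Y = (2, 3); any affine frame gives the same invariant.
1. L is the intersection of line UB and line YD ⇒ L = (2/5, 3/5)
2. J is the midpoint of LU ⇒ J = (7/10, 3/10)
3. F is the midpoint of BY ⇒ F = (1, 2)
4. Z is the centroid of triangle UFY ⇒ Z = (4/3, 5/3)
2·[UJZ] = -3/5, 2·[BYZ] = -4/3
[UJZ]:[BYZ] = -3/5:-4/3 = 9/20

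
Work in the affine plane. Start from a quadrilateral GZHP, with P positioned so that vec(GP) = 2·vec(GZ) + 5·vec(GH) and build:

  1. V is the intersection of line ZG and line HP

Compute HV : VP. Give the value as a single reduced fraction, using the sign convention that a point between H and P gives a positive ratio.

Choose coordinates G = (0, 0), Z = (1, 0), H = (0, 1), P = (2, 5).
1. V is the intersection of line ZG and line HP ⇒ V = (-1/2, 0)
V = H + t·(P−H) with t = -1/4, so HV:VP = t:(1−t) = -1/4:5/4

HV:VP = -1/5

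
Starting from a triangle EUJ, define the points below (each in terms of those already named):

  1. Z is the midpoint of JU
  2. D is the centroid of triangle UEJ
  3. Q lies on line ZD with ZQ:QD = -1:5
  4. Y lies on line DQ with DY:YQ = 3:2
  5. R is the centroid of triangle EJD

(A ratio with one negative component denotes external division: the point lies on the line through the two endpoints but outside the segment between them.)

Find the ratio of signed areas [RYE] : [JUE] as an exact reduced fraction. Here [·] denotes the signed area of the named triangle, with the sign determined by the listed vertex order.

Set E = (0, 0), U = (1, 0), J = (0, 1); any affine frame gives the same invariant.
1. Z is the midpoint of JU ⇒ Z = (1/2, 1/2)
2. D is the centroid of triangle UEJ ⇒ D = (1/3, 1/3)
3. Q lies on line ZD with ZQ:QD = -1:5 ⇒ Q = (13/24, 13/24)
4. Y lies on line DQ with DY:YQ = 3:2 ⇒ Y = (11/24, 11/24)
5. R is the centroid of triangle EJD ⇒ R = (1/9, 4/9)
2·[RYE] = -11/72, 2·[JUE] = -1
[RYE]:[JUE] = -11/72:-1 = 11/72

[RYE]:[JUE] = 11/72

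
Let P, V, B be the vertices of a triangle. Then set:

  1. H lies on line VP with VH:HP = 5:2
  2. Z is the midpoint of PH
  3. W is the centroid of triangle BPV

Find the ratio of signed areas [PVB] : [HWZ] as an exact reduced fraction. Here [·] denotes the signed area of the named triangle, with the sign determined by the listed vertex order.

Assign P = (0, 0), V = (1, 0), B = (0, 1) — the answer is frame-independent, so this choice is without loss of generality.
1. H lies on line VP with VH:HP = 5:2 ⇒ H = (2/7, 0)
2. Z is the midpoint of PH ⇒ Z = (1/7, 0)
3. W is the centroid of triangle BPV ⇒ W = (1/3, 1/3)
2·[PVB] = 1, 2·[HWZ] = 1/21
[PVB]:[HWZ] = 1:1/21 = 21

[PVB]:[HWZ] = 21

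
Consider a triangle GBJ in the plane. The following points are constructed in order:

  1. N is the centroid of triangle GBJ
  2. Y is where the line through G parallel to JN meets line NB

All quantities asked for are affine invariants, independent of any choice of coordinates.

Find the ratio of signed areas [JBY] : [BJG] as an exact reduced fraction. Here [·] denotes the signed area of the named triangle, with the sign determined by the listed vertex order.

[JBY]:[BJG] = -2/3

Choose coordinates G = (0, 0), B = (1, 0), J = (0, 1).
1. N is the centroid of triangle GBJ ⇒ N = (1/3, 1/3)
2. Y is where the line through G parallel to JN meets line NB ⇒ Y = (-1/3, 2/3)
2·[JBY] = -2/3, 2·[BJG] = 1
[JBY]:[BJG] = -2/3:1 = -2/3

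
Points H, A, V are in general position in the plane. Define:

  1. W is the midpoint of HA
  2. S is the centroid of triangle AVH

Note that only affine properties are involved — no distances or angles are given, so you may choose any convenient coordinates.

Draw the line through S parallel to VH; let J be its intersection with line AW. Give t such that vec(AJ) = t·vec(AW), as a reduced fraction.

t = 4/3

Work in coordinates with H = (0, 0), A = (1, 0), V = (0, 1).
1. W is the midpoint of HA ⇒ W = (1/2, 0)
2. S is the centroid of triangle AVH ⇒ S = (1/3, 1/3)
through S parallel to VH: direction (0, -1); meets AW at J = (1/3, 0)
J = A + t·(W−A) with t = 4/3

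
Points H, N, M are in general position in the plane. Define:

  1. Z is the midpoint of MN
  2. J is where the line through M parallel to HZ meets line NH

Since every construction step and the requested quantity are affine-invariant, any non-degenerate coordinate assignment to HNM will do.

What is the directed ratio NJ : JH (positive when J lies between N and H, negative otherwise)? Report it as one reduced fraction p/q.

NJ:JH = -2

Assign H = (0, 0), N = (1, 0), M = (0, 1) — the answer is frame-independent, so this choice is without loss of generality.
1. Z is the midpoint of MN ⇒ Z = (1/2, 1/2)
2. J is where the line through M parallel to HZ meets line NH ⇒ J = (-1, 0)
J = N + t·(H−N) with t = 2, so NJ:JH = t:(1−t) = 2:-1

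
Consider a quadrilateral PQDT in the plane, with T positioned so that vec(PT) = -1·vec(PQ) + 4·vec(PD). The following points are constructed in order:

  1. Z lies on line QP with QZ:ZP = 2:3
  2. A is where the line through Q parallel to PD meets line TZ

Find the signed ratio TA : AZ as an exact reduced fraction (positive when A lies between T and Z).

TA:AZ = -5

Work in coordinates with P = (0, 0), Q = (1, 0), D = (0, 1), T = (-1, 4).
1. Z lies on line QP with QZ:ZP = 2:3 ⇒ Z = (3/5, 0)
2. A is where the line through Q parallel to PD meets line TZ ⇒ A = (1, -1)
A = T + t·(Z−T) with t = 5/4, so TA:AZ = t:(1−t) = 5/4:-1/4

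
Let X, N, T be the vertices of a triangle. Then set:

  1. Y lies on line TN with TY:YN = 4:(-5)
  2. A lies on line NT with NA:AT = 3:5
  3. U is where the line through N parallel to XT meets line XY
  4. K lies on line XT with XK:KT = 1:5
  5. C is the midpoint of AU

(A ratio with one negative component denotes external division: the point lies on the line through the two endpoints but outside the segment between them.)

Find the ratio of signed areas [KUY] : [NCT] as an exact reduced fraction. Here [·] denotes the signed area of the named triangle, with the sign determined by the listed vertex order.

[KUY]:[NCT] = 4/3

Set X = (0, 0), N = (1, 0), T = (0, 1); any affine frame gives the same invariant.
1. Y lies on line TN with TY:YN = 4:(-5) ⇒ Y = (-4, 5)
2. A lies on line NT with NA:AT = 3:5 ⇒ A = (5/8, 3/8)
3. U is where the line through N parallel to XT meets line XY ⇒ U = (1, -5/4)
4. K lies on line XT with XK:KT = 1:5 ⇒ K = (0, 1/6)
5. C is the midpoint of AU ⇒ C = (13/16, -7/16)
2·[KUY] = -5/6, 2·[NCT] = -5/8
[KUY]:[NCT] = -5/6:-5/8 = 4/3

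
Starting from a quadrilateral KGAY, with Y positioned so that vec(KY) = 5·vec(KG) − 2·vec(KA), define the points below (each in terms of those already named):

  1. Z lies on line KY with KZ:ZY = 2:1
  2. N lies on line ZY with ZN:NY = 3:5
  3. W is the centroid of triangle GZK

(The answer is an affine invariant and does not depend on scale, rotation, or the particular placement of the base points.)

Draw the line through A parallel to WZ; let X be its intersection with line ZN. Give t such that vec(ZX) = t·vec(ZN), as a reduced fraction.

Work in coordinates with K = (0, 0), G = (1, 0), A = (0, 1), Y = (5, -2).
1. Z lies on line KY with KZ:ZY = 2:1 ⇒ Z = (10/3, -4/3)
2. N lies on line ZY with ZN:NY = 3:5 ⇒ N = (95/24, -19/12)
3. W is the centroid of triangle GZK ⇒ W = (13/9, -4/9)
through A parallel to WZ: direction (17/9, -8/9); meets ZN at X = (85/6, -17/3)
X = Z + t·(N−Z) with t = 52/3

t = 52/3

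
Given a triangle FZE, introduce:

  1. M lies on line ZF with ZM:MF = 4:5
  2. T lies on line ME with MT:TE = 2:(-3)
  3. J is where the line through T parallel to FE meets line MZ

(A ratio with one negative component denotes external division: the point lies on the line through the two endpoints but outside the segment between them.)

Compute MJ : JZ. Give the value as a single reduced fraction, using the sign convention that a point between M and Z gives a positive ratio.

Choose coordinates F = (0, 0), Z = (1, 0), E = (0, 1).
1. M lies on line ZF with ZM:MF = 4:5 ⇒ M = (5/9, 0)
2. T lies on line ME with MT:TE = 2:(-3) ⇒ T = (5/3, -2)
3. J is where the line through T parallel to FE meets line MZ ⇒ J = (5/3, 0)
J = M + t·(Z−M) with t = 5/2, so MJ:JZ = t:(1−t) = 5/2:-3/2

MJ:JZ = -5/3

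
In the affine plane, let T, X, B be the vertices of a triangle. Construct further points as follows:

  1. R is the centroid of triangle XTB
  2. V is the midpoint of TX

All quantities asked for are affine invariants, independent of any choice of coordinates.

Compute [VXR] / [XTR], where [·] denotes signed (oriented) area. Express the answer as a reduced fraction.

Work in coordinates with T = (0, 0), X = (1, 0), B = (0, 1).
1. R is the centroid of triangle XTB ⇒ R = (1/3, 1/3)
2. V is the midpoint of TX ⇒ V = (1/2, 0)
2·[VXR] = 1/6, 2·[XTR] = -1/3
[VXR]:[XTR] = 1/6:-1/3 = -1/2

[VXR]:[XTR] = -1/2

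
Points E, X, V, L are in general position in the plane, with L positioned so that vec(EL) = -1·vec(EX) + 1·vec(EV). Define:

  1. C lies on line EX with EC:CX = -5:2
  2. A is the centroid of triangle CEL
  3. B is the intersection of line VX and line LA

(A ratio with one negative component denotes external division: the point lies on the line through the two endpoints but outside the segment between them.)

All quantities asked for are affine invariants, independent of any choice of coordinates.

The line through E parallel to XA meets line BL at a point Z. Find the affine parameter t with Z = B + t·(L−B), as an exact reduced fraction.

Assign E = (0, 0), X = (1, 0), V = (0, 1), L = (-1, 1) — the answer is frame-independent, so this choice is without loss of generality.
1. C lies on line EX with EC:CX = -5:2 ⇒ C = (5/3, 0)
2. A is the centroid of triangle CEL ⇒ A = (2/9, 1/3)
3. B is the intersection of line VX and line LA ⇒ B = (6/5, -1/5)
through E parallel to XA: direction (-7/9, 1/3); meets BL at Z = (35/9, -5/3)
Z = B + t·(L−B) with t = -11/9

t = -11/9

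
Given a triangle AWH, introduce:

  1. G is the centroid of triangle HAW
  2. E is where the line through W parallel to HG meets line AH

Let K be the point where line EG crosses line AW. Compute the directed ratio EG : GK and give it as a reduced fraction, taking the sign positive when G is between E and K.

Work in coordinates with A = (0, 0), W = (1, 0), H = (0, 1).
1. G is the centroid of triangle HAW ⇒ G = (1/3, 1/3)
2. E is where the line through W parallel to HG meets line AH ⇒ E = (0, 2)
line EG meets AW at K = (2/5, 0)
G = E + t·(K−E) with t = 5/6, so EG:GK = 5/6:1/6

EG:GK = 5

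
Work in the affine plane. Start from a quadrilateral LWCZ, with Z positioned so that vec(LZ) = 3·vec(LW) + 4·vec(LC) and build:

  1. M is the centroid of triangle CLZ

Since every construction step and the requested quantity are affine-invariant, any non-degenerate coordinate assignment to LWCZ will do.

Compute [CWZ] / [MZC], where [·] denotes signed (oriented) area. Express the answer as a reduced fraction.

[CWZ]:[MZC] = 6

Set L = (0, 0), W = (1, 0), C = (0, 1), Z = (3, 4); any affine frame gives the same invariant.
1. M is the centroid of triangle CLZ ⇒ M = (1, 5/3)
2·[CWZ] = 6, 2·[MZC] = 1
[CWZ]:[MZC] = 6:1 = 6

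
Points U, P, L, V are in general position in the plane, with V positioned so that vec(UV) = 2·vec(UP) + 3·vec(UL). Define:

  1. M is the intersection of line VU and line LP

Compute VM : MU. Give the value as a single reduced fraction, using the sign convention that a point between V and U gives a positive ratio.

VM:MU = 4

Choose coordinates U = (0, 0), P = (1, 0), L = (0, 1), V = (2, 3).
1. M is the intersection of line VU and line LP ⇒ M = (2/5, 3/5)
M = V + t·(U−V) with t = 4/5, so VM:MU = t:(1−t) = 4/5:1/5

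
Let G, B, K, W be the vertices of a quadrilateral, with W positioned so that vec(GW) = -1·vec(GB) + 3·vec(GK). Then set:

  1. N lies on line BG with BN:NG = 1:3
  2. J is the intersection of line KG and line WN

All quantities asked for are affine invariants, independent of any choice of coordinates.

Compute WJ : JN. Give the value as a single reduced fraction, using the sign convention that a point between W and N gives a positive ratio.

Choose coordinates G = (0, 0), B = (1, 0), K = (0, 1), W = (-1, 3).
1. N lies on line BG with BN:NG = 1:3 ⇒ N = (3/4, 0)
2. J is the intersection of line KG and line WN ⇒ J = (0, 9/7)
J = W + t·(N−W) with t = 4/7, so WJ:JN = t:(1−t) = 4/7:3/7

WJ:JN = 4/3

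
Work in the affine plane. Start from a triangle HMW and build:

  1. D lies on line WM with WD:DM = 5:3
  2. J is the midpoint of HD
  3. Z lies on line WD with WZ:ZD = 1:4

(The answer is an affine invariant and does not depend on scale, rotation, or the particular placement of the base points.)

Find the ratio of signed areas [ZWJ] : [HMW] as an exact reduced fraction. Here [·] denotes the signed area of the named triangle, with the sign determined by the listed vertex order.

[ZWJ]:[HMW] = 1/16

Set H = (0, 0), M = (1, 0), W = (0, 1); any affine frame gives the same invariant.
1. D lies on line WM with WD:DM = 5:3 ⇒ D = (5/8, 3/8)
2. J is the midpoint of HD ⇒ J = (5/16, 3/16)
3. Z lies on line WD with WZ:ZD = 1:4 ⇒ Z = (1/8, 7/8)
2·[ZWJ] = 1/16, 2·[HMW] = 1
[ZWJ]:[HMW] = 1/16:1 = 1/16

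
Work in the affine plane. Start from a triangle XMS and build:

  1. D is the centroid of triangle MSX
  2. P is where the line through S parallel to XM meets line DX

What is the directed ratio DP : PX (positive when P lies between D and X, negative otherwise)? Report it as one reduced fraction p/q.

Work in coordinates with X = (0, 0), M = (1, 0), S = (0, 1).
1. D is the centroid of triangle MSX ⇒ D = (1/3, 1/3)
2. P is where the line through S parallel to XM meets line DX ⇒ P = (1, 1)
P = D + t·(X−D) with t = -2, so DP:PX = t:(1−t) = -2:3

DP:PX = -2/3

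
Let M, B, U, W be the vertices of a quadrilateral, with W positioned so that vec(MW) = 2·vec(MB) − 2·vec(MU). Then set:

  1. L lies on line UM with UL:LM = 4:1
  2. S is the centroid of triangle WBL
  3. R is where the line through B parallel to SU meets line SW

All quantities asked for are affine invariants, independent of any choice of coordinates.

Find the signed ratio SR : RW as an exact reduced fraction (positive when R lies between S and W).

Work in coordinates with M = (0, 0), B = (1, 0), U = (0, 1), W = (2, -2).
1. L lies on line UM with UL:LM = 4:1 ⇒ L = (0, 1/5)
2. S is the centroid of triangle WBL ⇒ S = (1, -3/5)
3. R is where the line through B parallel to SU meets line SW ⇒ R = (4, -24/5)
R = S + t·(W−S) with t = 3, so SR:RW = t:(1−t) = 3:-2

SR:RW = -3/2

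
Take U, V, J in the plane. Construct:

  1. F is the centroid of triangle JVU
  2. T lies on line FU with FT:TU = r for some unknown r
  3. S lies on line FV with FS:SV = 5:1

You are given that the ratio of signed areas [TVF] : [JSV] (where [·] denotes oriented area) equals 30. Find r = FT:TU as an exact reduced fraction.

Choose coordinates U = (0, 0), V = (1, 0), J = (0, 1).
1. F is the centroid of triangle JVU ⇒ F = (1/3, 1/3)
2. With FT:TU = r, write λ = r/(r+1) so T = F + λ·(U−F); T is affine-linear in λ
3. S lies on line FV with FS:SV = 5:1 ⇒ S = (8/9, 1/18)
Every point depending on T is an affine combination of T and λ-independent points, so each such coordinate is linear in λ; the λ² term in each signed area is a multiple of (U−F)×(U−F) = 0, so 2·[TVF] and 2·[JSV] are each linear in λ. Evaluating at λ=0 and λ=1:
  2·[TVF] = 1/3·λ,   2·[JSV] = 1/18
So [TVF]:[JSV] = (1/3·λ) / (1/18). Setting this equal to 30:
  1/3·λ = 30·(1/18)  ⇒  λ = 5
Then r = λ/(1−λ) = (5)/(-4) = -5/4. Check: with r = -5/4, T = (-4/3, -4/3) and [TVF]:[JSV] = 30 as required.

r = -5/4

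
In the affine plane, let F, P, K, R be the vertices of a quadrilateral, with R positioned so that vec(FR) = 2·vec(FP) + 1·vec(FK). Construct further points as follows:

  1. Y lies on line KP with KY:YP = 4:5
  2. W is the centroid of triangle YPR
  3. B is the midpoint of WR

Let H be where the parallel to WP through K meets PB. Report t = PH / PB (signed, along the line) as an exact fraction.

Set F = (0, 0), P = (1, 0), K = (0, 1), R = (2, 1); any affine frame gives the same invariant.
1. Y lies on line KP with KY:YP = 4:5 ⇒ Y = (4/9, 5/9)
2. W is the centroid of triangle YPR ⇒ W = (31/27, 14/27)
3. B is the midpoint of WR ⇒ B = (85/54, 41/54)
through K parallel to WP: direction (-4/27, -14/27); meets PB at H = (-16/15, -41/15)
H = P + t·(B−P) with t = -18/5

t = -18/5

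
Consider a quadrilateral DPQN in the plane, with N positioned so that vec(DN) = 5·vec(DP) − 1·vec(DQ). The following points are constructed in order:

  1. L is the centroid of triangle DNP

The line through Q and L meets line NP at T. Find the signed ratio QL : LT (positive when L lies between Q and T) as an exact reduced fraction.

QL:LT = -10

Choose coordinates D = (0, 0), P = (1, 0), Q = (0, 1), N = (5, -1).
1. L is the centroid of triangle DNP ⇒ L = (2, -1/3)
line QL meets NP at T = (9/5, -1/5)
L = Q + t·(T−Q) with t = 10/9, so QL:LT = 10/9:-1/9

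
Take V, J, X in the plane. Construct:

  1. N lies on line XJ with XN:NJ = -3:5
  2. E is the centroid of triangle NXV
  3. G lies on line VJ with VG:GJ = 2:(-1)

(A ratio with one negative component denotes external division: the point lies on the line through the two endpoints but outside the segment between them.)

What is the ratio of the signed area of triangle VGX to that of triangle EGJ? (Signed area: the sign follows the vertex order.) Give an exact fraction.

[VGX]:[EGJ] = -12/7

Work in coordinates with V = (0, 0), J = (1, 0), X = (0, 1).
1. N lies on line XJ with XN:NJ = -3:5 ⇒ N = (-3/2, 5/2)
2. E is the centroid of triangle NXV ⇒ E = (-1/2, 7/6)
3. G lies on line VJ with VG:GJ = 2:(-1) ⇒ G = (2, 0)
2·[VGX] = 2, 2·[EGJ] = -7/6
[VGX]:[EGJ] = 2:-7/6 = -12/7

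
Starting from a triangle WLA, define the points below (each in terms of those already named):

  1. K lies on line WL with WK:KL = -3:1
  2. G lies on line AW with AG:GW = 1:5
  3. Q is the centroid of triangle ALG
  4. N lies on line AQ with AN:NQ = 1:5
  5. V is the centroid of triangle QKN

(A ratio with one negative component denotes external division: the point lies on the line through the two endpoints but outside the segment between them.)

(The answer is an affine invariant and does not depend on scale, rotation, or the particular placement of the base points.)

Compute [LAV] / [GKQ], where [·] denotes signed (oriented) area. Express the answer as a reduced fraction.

Assign W = (0, 0), L = (1, 0), A = (0, 1) — the answer is frame-independent, so this choice is without loss of generality.
1. K lies on line WL with WK:KL = -3:1 ⇒ K = (3/2, 0)
2. G lies on line AW with AG:GW = 1:5 ⇒ G = (0, 5/6)
3. Q is the centroid of triangle ALG ⇒ Q = (1/3, 11/18)
4. N lies on line AQ with AN:NQ = 1:5 ⇒ N = (1/18, 101/108)
5. V is the centroid of triangle QKN ⇒ V = (17/27, 167/324)
2·[LAV] = -47/324, 2·[GKQ] = -1/18
[LAV]:[GKQ] = -47/324:-1/18 = 47/18

[LAV]:[GKQ] = 47/18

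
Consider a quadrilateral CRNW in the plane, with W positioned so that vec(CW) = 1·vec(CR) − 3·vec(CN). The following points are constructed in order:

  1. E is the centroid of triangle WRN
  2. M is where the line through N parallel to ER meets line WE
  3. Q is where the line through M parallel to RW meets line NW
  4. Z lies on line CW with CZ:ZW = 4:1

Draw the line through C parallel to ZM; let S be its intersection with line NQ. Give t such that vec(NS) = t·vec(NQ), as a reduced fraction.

t = -7/11

Choose coordinates C = (0, 0), R = (1, 0), N = (0, 1), W = (1, -3).
1. E is the centroid of triangle WRN ⇒ E = (2/3, -2/3)
2. M is where the line through N parallel to ER meets line WE ⇒ M = (1/3, 5/3)
3. Q is where the line through M parallel to RW meets line NW ⇒ Q = (1/3, -1/3)
4. Z lies on line CW with CZ:ZW = 4:1 ⇒ Z = (4/5, -12/5)
through C parallel to ZM: direction (-7/15, 61/15); meets NQ at S = (-7/33, 61/33)
S = N + t·(Q−N) with t = -7/11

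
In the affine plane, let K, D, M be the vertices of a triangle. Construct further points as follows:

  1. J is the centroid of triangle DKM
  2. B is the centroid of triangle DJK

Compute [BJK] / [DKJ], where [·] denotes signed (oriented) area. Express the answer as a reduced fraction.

Assign K = (0, 0), D = (1, 0), M = (0, 1) — the answer is frame-independent, so this choice is without loss of generality.
1. J is the centroid of triangle DKM ⇒ J = (1/3, 1/3)
2. B is the centroid of triangle DJK ⇒ B = (4/9, 1/9)
2·[BJK] = 1/9, 2·[DKJ] = -1/3
[BJK]:[DKJ] = 1/9:-1/3 = -1/3

[BJK]:[DKJ] = -1/3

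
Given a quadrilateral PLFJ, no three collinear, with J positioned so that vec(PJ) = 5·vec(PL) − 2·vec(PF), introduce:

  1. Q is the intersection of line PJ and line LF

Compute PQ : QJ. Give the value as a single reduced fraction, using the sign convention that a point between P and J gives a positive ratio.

PQ:QJ = 1/2

Choose coordinates P = (0, 0), L = (1, 0), F = (0, 1), J = (5, -2).
1. Q is the intersection of line PJ and line LF ⇒ Q = (5/3, -2/3)
Q = P + t·(J−P) with t = 1/3, so PQ:QJ = t:(1−t) = 1/3:2/3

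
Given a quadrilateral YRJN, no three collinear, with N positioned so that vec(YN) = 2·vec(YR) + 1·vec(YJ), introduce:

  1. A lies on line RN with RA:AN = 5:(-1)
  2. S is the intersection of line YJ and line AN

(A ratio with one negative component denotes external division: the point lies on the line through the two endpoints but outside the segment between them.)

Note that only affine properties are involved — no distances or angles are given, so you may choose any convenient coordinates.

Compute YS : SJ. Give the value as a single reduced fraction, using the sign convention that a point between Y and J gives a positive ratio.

YS:SJ = -1/2

Assign Y = (0, 0), R = (1, 0), J = (0, 1), N = (2, 1) — the answer is frame-independent, so this choice is without loss of generality.
1. A lies on line RN with RA:AN = 5:(-1) ⇒ A = (9/4, 5/4)
2. S is the intersection of line YJ and line AN ⇒ S = (0, -1)
S = Y + t·(J−Y) with t = -1, so YS:SJ = t:(1−t) = -1:2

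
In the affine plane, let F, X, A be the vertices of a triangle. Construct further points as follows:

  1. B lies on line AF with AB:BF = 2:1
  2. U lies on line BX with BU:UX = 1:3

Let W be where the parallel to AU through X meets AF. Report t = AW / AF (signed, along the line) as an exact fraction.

Work in coordinates with F = (0, 0), X = (1, 0), A = (0, 1).
1. B lies on line AF with AB:BF = 2:1 ⇒ B = (0, 1/3)
2. U lies on line BX with BU:UX = 1:3 ⇒ U = (1/4, 1/4)
through X parallel to AU: direction (1/4, -3/4); meets AF at W = (0, 3)
W = A + t·(F−A) with t = -2

t = -2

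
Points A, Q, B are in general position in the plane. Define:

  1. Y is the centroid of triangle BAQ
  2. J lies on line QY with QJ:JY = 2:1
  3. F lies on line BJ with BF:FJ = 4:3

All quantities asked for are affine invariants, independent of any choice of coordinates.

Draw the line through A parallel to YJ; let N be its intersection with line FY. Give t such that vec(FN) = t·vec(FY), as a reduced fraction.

Choose coordinates A = (0, 0), Q = (1, 0), B = (0, 1).
1. Y is the centroid of triangle BAQ ⇒ Y = (1/3, 1/3)
2. J lies on line QY with QJ:JY = 2:1 ⇒ J = (5/9, 2/9)
3. F lies on line BJ with BF:FJ = 4:3 ⇒ F = (20/63, 5/9)
through A parallel to YJ: direction (2/9, -1/9); meets FY at N = (10/27, -5/27)
N = F + t·(Y−F) with t = 10/3

t = 10/3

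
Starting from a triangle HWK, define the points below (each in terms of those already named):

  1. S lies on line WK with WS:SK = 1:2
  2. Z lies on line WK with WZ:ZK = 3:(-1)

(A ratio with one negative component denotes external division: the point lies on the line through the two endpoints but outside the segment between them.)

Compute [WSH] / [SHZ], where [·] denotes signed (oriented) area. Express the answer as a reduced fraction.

Choose coordinates H = (0, 0), W = (1, 0), K = (0, 1).
1. S lies on line WK with WS:SK = 1:2 ⇒ S = (2/3, 1/3)
2. Z lies on line WK with WZ:ZK = 3:(-1) ⇒ Z = (-1/2, 3/2)
2·[WSH] = 1/3, 2·[SHZ] = -7/6
[WSH]:[SHZ] = 1/3:-7/6 = -2/7

[WSH]:[SHZ] = -2/7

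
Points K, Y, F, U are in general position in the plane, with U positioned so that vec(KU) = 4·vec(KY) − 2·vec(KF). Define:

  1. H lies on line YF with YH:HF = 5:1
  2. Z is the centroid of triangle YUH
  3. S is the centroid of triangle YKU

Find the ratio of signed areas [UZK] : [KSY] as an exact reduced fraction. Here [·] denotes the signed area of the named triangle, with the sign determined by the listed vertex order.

Work in coordinates with K = (0, 0), Y = (1, 0), F = (0, 1), U = (4, -2).
1. H lies on line YF with YH:HF = 5:1 ⇒ H = (1/6, 5/6)
2. Z is the centroid of triangle YUH ⇒ Z = (31/18, -7/18)
3. S is the centroid of triangle YKU ⇒ S = (5/3, -2/3)
2·[UZK] = 17/9, 2·[KSY] = 2/3
[UZK]:[KSY] = 17/9:2/3 = 17/6

[UZK]:[KSY] = 17/6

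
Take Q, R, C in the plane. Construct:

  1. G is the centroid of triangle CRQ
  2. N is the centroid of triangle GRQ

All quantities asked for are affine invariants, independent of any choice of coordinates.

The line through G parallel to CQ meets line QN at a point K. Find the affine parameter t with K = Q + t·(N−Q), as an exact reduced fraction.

t = 3/4

Set Q = (0, 0), R = (1, 0), C = (0, 1); any affine frame gives the same invariant.
1. G is the centroid of triangle CRQ ⇒ G = (1/3, 1/3)
2. N is the centroid of triangle GRQ ⇒ N = (4/9, 1/9)
through G parallel to CQ: direction (0, -1); meets QN at K = (1/3, 1/12)
K = Q + t·(N−Q) with t = 3/4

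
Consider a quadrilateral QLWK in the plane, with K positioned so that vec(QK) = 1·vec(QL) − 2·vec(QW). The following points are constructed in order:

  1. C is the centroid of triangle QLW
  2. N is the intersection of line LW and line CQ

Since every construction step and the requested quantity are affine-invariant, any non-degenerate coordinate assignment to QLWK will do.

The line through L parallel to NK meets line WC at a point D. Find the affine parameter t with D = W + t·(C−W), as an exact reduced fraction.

t = 4

Choose coordinates Q = (0, 0), L = (1, 0), W = (0, 1), K = (1, -2).
1. C is the centroid of triangle QLW ⇒ C = (1/3, 1/3)
2. N is the intersection of line LW and line CQ ⇒ N = (1/2, 1/2)
through L parallel to NK: direction (1/2, -5/2); meets WC at D = (4/3, -5/3)
D = W + t·(C−W) with t = 4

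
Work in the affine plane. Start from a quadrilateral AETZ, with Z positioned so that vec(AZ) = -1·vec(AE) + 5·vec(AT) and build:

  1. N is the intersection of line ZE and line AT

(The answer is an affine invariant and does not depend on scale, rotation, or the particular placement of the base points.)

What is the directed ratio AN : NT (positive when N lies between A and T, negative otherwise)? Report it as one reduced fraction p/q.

AN:NT = -5/3

Assign A = (0, 0), E = (1, 0), T = (0, 1), Z = (-1, 5) — the answer is frame-independent, so this choice is without loss of generality.
1. N is the intersection of line ZE and line AT ⇒ N = (0, 5/2)
N = A + t·(T−A) with t = 5/2, so AN:NT = t:(1−t) = 5/2:-3/2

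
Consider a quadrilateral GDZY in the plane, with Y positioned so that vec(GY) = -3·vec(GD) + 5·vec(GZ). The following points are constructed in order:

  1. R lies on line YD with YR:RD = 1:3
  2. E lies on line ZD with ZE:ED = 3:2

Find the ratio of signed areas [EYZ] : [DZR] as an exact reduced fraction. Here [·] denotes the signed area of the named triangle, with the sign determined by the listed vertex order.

[EYZ]:[DZR] = -4/5

Assign G = (0, 0), D = (1, 0), Z = (0, 1), Y = (-3, 5) — the answer is frame-independent, so this choice is without loss of generality.
1. R lies on line YD with YR:RD = 1:3 ⇒ R = (-2, 15/4)
2. E lies on line ZD with ZE:ED = 3:2 ⇒ E = (3/5, 2/5)
2·[EYZ] = 3/5, 2·[DZR] = -3/4
[EYZ]:[DZR] = 3/5:-3/4 = -4/5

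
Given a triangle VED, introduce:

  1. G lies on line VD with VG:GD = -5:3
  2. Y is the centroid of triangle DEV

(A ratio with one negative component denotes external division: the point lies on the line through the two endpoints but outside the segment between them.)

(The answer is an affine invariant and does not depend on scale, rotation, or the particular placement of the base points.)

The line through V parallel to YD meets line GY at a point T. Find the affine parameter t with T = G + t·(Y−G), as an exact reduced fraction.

t = 5/3

Set V = (0, 0), E = (1, 0), D = (0, 1); any affine frame gives the same invariant.
1. G lies on line VD with VG:GD = -5:3 ⇒ G = (0, 5/2)
2. Y is the centroid of triangle DEV ⇒ Y = (1/3, 1/3)
through V parallel to YD: direction (-1/3, 2/3); meets GY at T = (5/9, -10/9)
T = G + t·(Y−G) with t = 5/3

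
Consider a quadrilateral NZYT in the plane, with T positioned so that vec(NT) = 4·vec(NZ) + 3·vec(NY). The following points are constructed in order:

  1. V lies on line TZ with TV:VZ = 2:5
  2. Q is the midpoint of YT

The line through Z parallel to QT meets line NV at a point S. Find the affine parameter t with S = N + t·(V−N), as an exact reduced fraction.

t = -7/8

Choose coordinates N = (0, 0), Z = (1, 0), Y = (0, 1), T = (4, 3).
1. V lies on line TZ with TV:VZ = 2:5 ⇒ V = (22/7, 15/7)
2. Q is the midpoint of YT ⇒ Q = (2, 2)
through Z parallel to QT: direction (2, 1); meets NV at S = (-11/4, -15/8)
S = N + t·(V−N) with t = -7/8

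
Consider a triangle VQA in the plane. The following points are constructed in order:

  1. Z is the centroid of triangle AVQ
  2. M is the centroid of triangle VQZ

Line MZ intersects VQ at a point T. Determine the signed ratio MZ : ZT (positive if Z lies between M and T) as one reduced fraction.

MZ:ZT = -2/3

Set V = (0, 0), Q = (1, 0), A = (0, 1); any affine frame gives the same invariant.
1. Z is the centroid of triangle AVQ ⇒ Z = (1/3, 1/3)
2. M is the centroid of triangle VQZ ⇒ M = (4/9, 1/9)
line MZ meets VQ at T = (1/2, 0)
Z = M + t·(T−M) with t = -2, so MZ:ZT = -2:3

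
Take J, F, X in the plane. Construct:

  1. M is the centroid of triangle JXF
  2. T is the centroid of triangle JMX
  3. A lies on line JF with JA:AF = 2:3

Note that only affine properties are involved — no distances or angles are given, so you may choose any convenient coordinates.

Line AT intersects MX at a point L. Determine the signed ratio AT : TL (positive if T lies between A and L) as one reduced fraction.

AT:TL = -2/5

Choose coordinates J = (0, 0), F = (1, 0), X = (0, 1).
1. M is the centroid of triangle JXF ⇒ M = (1/3, 1/3)
2. T is the centroid of triangle JMX ⇒ T = (1/9, 4/9)
3. A lies on line JF with JA:AF = 2:3 ⇒ A = (2/5, 0)
line AT meets MX at L = (5/6, -2/3)
T = A + t·(L−A) with t = -2/3, so AT:TL = -2/3:5/3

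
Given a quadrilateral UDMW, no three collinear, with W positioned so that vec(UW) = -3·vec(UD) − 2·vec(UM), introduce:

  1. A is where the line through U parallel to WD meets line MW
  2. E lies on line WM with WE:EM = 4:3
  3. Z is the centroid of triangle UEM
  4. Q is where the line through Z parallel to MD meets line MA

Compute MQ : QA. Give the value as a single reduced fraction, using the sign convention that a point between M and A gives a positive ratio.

Set U = (0, 0), D = (1, 0), M = (0, 1), W = (-3, -2); any affine frame gives the same invariant.
1. A is where the line through U parallel to WD meets line MW ⇒ A = (-2, -1)
2. E lies on line WM with WE:EM = 4:3 ⇒ E = (-9/7, -2/7)
3. Z is the centroid of triangle UEM ⇒ Z = (-3/7, 5/21)
4. Q is where the line through Z parallel to MD meets line MA ⇒ Q = (-25/42, 17/42)
Q = M + t·(A−M) with t = 25/84, so MQ:QA = t:(1−t) = 25/84:59/84

MQ:QA = 25/59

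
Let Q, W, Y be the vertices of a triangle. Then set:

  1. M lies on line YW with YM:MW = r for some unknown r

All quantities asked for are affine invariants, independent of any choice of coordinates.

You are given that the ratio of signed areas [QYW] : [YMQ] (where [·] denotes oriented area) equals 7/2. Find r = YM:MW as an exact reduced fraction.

r = 2/5

Work in coordinates with Q = (0, 0), W = (1, 0), Y = (0, 1).
1. With YM:MW = r, write λ = r/(r+1) so M = Y + λ·(W−Y); M is affine-linear in λ
Every point depending on M is an affine combination of M and λ-independent points, so each such coordinate is linear in λ; the λ² term in each signed area is a multiple of (W−Y)×(W−Y) = 0, so 2·[QYW] and 2·[YMQ] are each linear in λ. Evaluating at λ=0 and λ=1:
  2·[QYW] = -1,   2·[YMQ] = −λ
So [QYW]:[YMQ] = (-1) / (−λ). Setting this equal to 7/2:
  -1 = 7/2·(−λ)  ⇒  λ = 2/7
Then r = λ/(1−λ) = (2/7)/(5/7) = 2/5. Check: with r = 2/5, M = (2/7, 5/7) and [QYW]:[YMQ] = 7/2 as required.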